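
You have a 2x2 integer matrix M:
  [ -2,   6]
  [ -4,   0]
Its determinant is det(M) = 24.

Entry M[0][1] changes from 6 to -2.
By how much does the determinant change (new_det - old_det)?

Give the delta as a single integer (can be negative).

Cofactor C_01 = 4
Entry delta = -2 - 6 = -8
Det delta = entry_delta * cofactor = -8 * 4 = -32

Answer: -32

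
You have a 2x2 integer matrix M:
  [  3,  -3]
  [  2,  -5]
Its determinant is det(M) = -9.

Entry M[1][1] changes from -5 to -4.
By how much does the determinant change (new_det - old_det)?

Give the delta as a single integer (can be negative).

Answer: 3

Derivation:
Cofactor C_11 = 3
Entry delta = -4 - -5 = 1
Det delta = entry_delta * cofactor = 1 * 3 = 3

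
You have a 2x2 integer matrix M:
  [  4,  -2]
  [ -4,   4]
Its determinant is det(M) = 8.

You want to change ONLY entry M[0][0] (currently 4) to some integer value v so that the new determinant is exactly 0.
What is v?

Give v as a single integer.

Answer: 2

Derivation:
det is linear in entry M[0][0]: det = old_det + (v - 4) * C_00
Cofactor C_00 = 4
Want det = 0: 8 + (v - 4) * 4 = 0
  (v - 4) = -8 / 4 = -2
  v = 4 + (-2) = 2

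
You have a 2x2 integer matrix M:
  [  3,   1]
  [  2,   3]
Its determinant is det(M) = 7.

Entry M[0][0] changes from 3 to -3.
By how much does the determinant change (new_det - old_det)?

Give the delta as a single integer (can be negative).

Cofactor C_00 = 3
Entry delta = -3 - 3 = -6
Det delta = entry_delta * cofactor = -6 * 3 = -18

Answer: -18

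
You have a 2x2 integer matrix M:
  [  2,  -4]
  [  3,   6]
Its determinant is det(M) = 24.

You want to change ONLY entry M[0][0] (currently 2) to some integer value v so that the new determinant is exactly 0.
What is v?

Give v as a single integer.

Answer: -2

Derivation:
det is linear in entry M[0][0]: det = old_det + (v - 2) * C_00
Cofactor C_00 = 6
Want det = 0: 24 + (v - 2) * 6 = 0
  (v - 2) = -24 / 6 = -4
  v = 2 + (-4) = -2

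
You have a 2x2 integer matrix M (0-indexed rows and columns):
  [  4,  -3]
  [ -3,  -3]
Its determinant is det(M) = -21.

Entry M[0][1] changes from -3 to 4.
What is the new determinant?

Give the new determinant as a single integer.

Answer: 0

Derivation:
det is linear in row 0: changing M[0][1] by delta changes det by delta * cofactor(0,1).
Cofactor C_01 = (-1)^(0+1) * minor(0,1) = 3
Entry delta = 4 - -3 = 7
Det delta = 7 * 3 = 21
New det = -21 + 21 = 0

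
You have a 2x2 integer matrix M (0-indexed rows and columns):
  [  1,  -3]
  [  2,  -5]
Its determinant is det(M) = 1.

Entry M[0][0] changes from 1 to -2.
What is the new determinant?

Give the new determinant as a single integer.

Answer: 16

Derivation:
det is linear in row 0: changing M[0][0] by delta changes det by delta * cofactor(0,0).
Cofactor C_00 = (-1)^(0+0) * minor(0,0) = -5
Entry delta = -2 - 1 = -3
Det delta = -3 * -5 = 15
New det = 1 + 15 = 16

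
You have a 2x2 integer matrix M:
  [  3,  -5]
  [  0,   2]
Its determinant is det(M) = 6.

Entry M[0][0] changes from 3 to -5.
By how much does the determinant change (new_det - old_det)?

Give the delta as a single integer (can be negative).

Cofactor C_00 = 2
Entry delta = -5 - 3 = -8
Det delta = entry_delta * cofactor = -8 * 2 = -16

Answer: -16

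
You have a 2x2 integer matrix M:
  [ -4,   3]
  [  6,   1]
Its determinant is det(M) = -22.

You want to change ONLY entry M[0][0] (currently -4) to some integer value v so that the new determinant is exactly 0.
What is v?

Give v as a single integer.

Answer: 18

Derivation:
det is linear in entry M[0][0]: det = old_det + (v - -4) * C_00
Cofactor C_00 = 1
Want det = 0: -22 + (v - -4) * 1 = 0
  (v - -4) = 22 / 1 = 22
  v = -4 + (22) = 18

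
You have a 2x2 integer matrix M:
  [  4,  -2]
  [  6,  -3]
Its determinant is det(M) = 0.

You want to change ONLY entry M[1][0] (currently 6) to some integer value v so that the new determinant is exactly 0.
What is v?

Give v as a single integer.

det is linear in entry M[1][0]: det = old_det + (v - 6) * C_10
Cofactor C_10 = 2
Want det = 0: 0 + (v - 6) * 2 = 0
  (v - 6) = 0 / 2 = 0
  v = 6 + (0) = 6

Answer: 6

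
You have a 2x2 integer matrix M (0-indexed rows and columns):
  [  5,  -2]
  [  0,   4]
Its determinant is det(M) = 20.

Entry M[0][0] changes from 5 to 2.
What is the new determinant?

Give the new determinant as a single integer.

Answer: 8

Derivation:
det is linear in row 0: changing M[0][0] by delta changes det by delta * cofactor(0,0).
Cofactor C_00 = (-1)^(0+0) * minor(0,0) = 4
Entry delta = 2 - 5 = -3
Det delta = -3 * 4 = -12
New det = 20 + -12 = 8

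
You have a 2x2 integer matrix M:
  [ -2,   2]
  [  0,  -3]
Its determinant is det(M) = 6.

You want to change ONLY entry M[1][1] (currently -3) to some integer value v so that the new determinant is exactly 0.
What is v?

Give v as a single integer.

Answer: 0

Derivation:
det is linear in entry M[1][1]: det = old_det + (v - -3) * C_11
Cofactor C_11 = -2
Want det = 0: 6 + (v - -3) * -2 = 0
  (v - -3) = -6 / -2 = 3
  v = -3 + (3) = 0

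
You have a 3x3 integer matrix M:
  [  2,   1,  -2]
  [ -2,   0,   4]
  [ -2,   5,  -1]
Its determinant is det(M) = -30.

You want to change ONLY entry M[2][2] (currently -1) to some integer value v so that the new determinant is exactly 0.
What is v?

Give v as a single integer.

Answer: 14

Derivation:
det is linear in entry M[2][2]: det = old_det + (v - -1) * C_22
Cofactor C_22 = 2
Want det = 0: -30 + (v - -1) * 2 = 0
  (v - -1) = 30 / 2 = 15
  v = -1 + (15) = 14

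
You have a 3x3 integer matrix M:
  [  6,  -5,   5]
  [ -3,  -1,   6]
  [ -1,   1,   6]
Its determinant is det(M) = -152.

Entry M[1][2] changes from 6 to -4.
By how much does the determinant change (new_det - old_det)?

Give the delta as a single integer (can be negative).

Answer: 10

Derivation:
Cofactor C_12 = -1
Entry delta = -4 - 6 = -10
Det delta = entry_delta * cofactor = -10 * -1 = 10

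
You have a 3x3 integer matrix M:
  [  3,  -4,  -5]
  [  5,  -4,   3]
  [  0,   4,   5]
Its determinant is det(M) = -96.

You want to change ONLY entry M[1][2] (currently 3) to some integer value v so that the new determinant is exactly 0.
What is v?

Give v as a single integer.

Answer: -5

Derivation:
det is linear in entry M[1][2]: det = old_det + (v - 3) * C_12
Cofactor C_12 = -12
Want det = 0: -96 + (v - 3) * -12 = 0
  (v - 3) = 96 / -12 = -8
  v = 3 + (-8) = -5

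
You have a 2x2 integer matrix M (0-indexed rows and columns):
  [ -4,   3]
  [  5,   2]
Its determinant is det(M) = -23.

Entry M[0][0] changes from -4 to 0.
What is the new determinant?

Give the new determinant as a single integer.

det is linear in row 0: changing M[0][0] by delta changes det by delta * cofactor(0,0).
Cofactor C_00 = (-1)^(0+0) * minor(0,0) = 2
Entry delta = 0 - -4 = 4
Det delta = 4 * 2 = 8
New det = -23 + 8 = -15

Answer: -15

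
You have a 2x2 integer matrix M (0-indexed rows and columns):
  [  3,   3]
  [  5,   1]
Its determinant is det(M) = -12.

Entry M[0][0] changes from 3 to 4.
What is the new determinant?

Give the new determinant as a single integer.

Answer: -11

Derivation:
det is linear in row 0: changing M[0][0] by delta changes det by delta * cofactor(0,0).
Cofactor C_00 = (-1)^(0+0) * minor(0,0) = 1
Entry delta = 4 - 3 = 1
Det delta = 1 * 1 = 1
New det = -12 + 1 = -11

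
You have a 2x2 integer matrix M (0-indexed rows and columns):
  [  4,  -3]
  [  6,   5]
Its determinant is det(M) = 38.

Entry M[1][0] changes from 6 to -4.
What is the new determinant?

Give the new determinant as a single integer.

det is linear in row 1: changing M[1][0] by delta changes det by delta * cofactor(1,0).
Cofactor C_10 = (-1)^(1+0) * minor(1,0) = 3
Entry delta = -4 - 6 = -10
Det delta = -10 * 3 = -30
New det = 38 + -30 = 8

Answer: 8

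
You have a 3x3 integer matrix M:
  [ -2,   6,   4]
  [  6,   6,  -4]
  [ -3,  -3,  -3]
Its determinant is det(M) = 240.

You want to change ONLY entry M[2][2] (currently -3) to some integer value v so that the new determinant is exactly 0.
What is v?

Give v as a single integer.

Answer: 2

Derivation:
det is linear in entry M[2][2]: det = old_det + (v - -3) * C_22
Cofactor C_22 = -48
Want det = 0: 240 + (v - -3) * -48 = 0
  (v - -3) = -240 / -48 = 5
  v = -3 + (5) = 2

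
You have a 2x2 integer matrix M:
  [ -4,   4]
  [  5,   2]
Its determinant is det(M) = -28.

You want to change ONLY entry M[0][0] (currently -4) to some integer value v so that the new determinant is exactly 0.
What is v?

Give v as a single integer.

Answer: 10

Derivation:
det is linear in entry M[0][0]: det = old_det + (v - -4) * C_00
Cofactor C_00 = 2
Want det = 0: -28 + (v - -4) * 2 = 0
  (v - -4) = 28 / 2 = 14
  v = -4 + (14) = 10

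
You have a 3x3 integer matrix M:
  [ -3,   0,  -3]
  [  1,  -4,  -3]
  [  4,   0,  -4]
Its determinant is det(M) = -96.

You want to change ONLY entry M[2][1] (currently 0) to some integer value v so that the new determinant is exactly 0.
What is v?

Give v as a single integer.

det is linear in entry M[2][1]: det = old_det + (v - 0) * C_21
Cofactor C_21 = -12
Want det = 0: -96 + (v - 0) * -12 = 0
  (v - 0) = 96 / -12 = -8
  v = 0 + (-8) = -8

Answer: -8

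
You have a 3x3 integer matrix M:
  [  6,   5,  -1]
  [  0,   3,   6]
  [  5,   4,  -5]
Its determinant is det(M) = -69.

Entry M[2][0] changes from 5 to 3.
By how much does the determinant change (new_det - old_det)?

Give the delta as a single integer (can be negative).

Cofactor C_20 = 33
Entry delta = 3 - 5 = -2
Det delta = entry_delta * cofactor = -2 * 33 = -66

Answer: -66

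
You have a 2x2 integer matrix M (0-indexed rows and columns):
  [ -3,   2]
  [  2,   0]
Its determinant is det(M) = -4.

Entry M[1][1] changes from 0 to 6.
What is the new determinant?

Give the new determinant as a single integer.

det is linear in row 1: changing M[1][1] by delta changes det by delta * cofactor(1,1).
Cofactor C_11 = (-1)^(1+1) * minor(1,1) = -3
Entry delta = 6 - 0 = 6
Det delta = 6 * -3 = -18
New det = -4 + -18 = -22

Answer: -22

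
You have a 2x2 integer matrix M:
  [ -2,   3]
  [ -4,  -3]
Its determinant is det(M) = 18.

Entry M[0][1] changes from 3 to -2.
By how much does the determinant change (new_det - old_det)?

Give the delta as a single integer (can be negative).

Cofactor C_01 = 4
Entry delta = -2 - 3 = -5
Det delta = entry_delta * cofactor = -5 * 4 = -20

Answer: -20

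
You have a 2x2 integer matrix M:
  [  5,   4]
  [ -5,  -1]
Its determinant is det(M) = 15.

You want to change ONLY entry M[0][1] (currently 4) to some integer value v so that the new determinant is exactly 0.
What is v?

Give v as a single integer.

Answer: 1

Derivation:
det is linear in entry M[0][1]: det = old_det + (v - 4) * C_01
Cofactor C_01 = 5
Want det = 0: 15 + (v - 4) * 5 = 0
  (v - 4) = -15 / 5 = -3
  v = 4 + (-3) = 1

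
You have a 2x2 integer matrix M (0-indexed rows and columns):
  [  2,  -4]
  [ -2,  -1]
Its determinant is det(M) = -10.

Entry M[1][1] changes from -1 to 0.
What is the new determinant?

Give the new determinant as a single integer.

Answer: -8

Derivation:
det is linear in row 1: changing M[1][1] by delta changes det by delta * cofactor(1,1).
Cofactor C_11 = (-1)^(1+1) * minor(1,1) = 2
Entry delta = 0 - -1 = 1
Det delta = 1 * 2 = 2
New det = -10 + 2 = -8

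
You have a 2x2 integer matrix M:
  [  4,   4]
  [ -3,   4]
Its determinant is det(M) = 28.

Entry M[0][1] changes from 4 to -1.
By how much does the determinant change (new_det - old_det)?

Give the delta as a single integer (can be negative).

Cofactor C_01 = 3
Entry delta = -1 - 4 = -5
Det delta = entry_delta * cofactor = -5 * 3 = -15

Answer: -15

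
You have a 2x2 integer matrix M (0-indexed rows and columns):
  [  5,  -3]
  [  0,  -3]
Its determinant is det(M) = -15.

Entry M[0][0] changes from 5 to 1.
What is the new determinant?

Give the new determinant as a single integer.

det is linear in row 0: changing M[0][0] by delta changes det by delta * cofactor(0,0).
Cofactor C_00 = (-1)^(0+0) * minor(0,0) = -3
Entry delta = 1 - 5 = -4
Det delta = -4 * -3 = 12
New det = -15 + 12 = -3

Answer: -3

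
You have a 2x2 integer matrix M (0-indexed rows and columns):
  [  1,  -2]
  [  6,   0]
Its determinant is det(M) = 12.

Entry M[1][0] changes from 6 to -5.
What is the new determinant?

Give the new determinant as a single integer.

det is linear in row 1: changing M[1][0] by delta changes det by delta * cofactor(1,0).
Cofactor C_10 = (-1)^(1+0) * minor(1,0) = 2
Entry delta = -5 - 6 = -11
Det delta = -11 * 2 = -22
New det = 12 + -22 = -10

Answer: -10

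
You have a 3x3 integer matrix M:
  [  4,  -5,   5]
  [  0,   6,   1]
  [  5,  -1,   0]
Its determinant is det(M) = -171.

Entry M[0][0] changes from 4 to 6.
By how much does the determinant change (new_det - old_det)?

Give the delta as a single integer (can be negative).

Cofactor C_00 = 1
Entry delta = 6 - 4 = 2
Det delta = entry_delta * cofactor = 2 * 1 = 2

Answer: 2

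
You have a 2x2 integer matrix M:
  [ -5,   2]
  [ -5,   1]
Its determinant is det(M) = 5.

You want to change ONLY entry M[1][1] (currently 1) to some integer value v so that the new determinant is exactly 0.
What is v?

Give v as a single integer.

Answer: 2

Derivation:
det is linear in entry M[1][1]: det = old_det + (v - 1) * C_11
Cofactor C_11 = -5
Want det = 0: 5 + (v - 1) * -5 = 0
  (v - 1) = -5 / -5 = 1
  v = 1 + (1) = 2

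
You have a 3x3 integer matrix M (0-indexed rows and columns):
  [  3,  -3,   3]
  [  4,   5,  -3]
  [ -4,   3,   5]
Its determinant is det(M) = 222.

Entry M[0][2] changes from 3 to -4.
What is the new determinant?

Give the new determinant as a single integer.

det is linear in row 0: changing M[0][2] by delta changes det by delta * cofactor(0,2).
Cofactor C_02 = (-1)^(0+2) * minor(0,2) = 32
Entry delta = -4 - 3 = -7
Det delta = -7 * 32 = -224
New det = 222 + -224 = -2

Answer: -2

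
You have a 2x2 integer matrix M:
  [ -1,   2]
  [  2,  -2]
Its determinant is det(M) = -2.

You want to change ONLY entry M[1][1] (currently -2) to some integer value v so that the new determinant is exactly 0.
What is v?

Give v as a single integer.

Answer: -4

Derivation:
det is linear in entry M[1][1]: det = old_det + (v - -2) * C_11
Cofactor C_11 = -1
Want det = 0: -2 + (v - -2) * -1 = 0
  (v - -2) = 2 / -1 = -2
  v = -2 + (-2) = -4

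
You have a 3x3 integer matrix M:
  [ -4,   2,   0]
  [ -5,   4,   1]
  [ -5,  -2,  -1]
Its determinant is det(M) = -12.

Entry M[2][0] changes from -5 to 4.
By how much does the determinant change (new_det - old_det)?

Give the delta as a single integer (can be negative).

Cofactor C_20 = 2
Entry delta = 4 - -5 = 9
Det delta = entry_delta * cofactor = 9 * 2 = 18

Answer: 18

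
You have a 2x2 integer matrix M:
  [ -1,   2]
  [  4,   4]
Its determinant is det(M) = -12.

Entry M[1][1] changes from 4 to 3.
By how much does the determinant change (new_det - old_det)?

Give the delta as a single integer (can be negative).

Cofactor C_11 = -1
Entry delta = 3 - 4 = -1
Det delta = entry_delta * cofactor = -1 * -1 = 1

Answer: 1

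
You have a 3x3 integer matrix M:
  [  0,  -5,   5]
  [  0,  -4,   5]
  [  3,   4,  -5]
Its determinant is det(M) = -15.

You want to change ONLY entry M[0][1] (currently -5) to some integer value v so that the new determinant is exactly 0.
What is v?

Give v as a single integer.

det is linear in entry M[0][1]: det = old_det + (v - -5) * C_01
Cofactor C_01 = 15
Want det = 0: -15 + (v - -5) * 15 = 0
  (v - -5) = 15 / 15 = 1
  v = -5 + (1) = -4

Answer: -4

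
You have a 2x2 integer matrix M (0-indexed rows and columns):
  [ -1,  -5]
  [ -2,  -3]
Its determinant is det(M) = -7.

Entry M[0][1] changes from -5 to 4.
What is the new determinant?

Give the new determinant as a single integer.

det is linear in row 0: changing M[0][1] by delta changes det by delta * cofactor(0,1).
Cofactor C_01 = (-1)^(0+1) * minor(0,1) = 2
Entry delta = 4 - -5 = 9
Det delta = 9 * 2 = 18
New det = -7 + 18 = 11

Answer: 11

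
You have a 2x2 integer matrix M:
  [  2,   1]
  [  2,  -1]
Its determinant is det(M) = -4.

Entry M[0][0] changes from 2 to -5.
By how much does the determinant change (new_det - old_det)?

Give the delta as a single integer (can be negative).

Answer: 7

Derivation:
Cofactor C_00 = -1
Entry delta = -5 - 2 = -7
Det delta = entry_delta * cofactor = -7 * -1 = 7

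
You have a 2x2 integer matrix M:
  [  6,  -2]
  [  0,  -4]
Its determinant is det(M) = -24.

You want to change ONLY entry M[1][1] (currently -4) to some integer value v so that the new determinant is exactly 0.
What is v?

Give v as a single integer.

Answer: 0

Derivation:
det is linear in entry M[1][1]: det = old_det + (v - -4) * C_11
Cofactor C_11 = 6
Want det = 0: -24 + (v - -4) * 6 = 0
  (v - -4) = 24 / 6 = 4
  v = -4 + (4) = 0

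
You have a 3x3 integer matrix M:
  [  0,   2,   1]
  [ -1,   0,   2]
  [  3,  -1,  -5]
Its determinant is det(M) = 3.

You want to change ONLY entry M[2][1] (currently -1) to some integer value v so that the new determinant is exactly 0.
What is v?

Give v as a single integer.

Answer: 2

Derivation:
det is linear in entry M[2][1]: det = old_det + (v - -1) * C_21
Cofactor C_21 = -1
Want det = 0: 3 + (v - -1) * -1 = 0
  (v - -1) = -3 / -1 = 3
  v = -1 + (3) = 2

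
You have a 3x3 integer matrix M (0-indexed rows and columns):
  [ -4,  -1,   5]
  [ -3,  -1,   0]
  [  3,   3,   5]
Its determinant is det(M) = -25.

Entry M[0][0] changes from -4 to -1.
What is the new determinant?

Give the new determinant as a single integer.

Answer: -40

Derivation:
det is linear in row 0: changing M[0][0] by delta changes det by delta * cofactor(0,0).
Cofactor C_00 = (-1)^(0+0) * minor(0,0) = -5
Entry delta = -1 - -4 = 3
Det delta = 3 * -5 = -15
New det = -25 + -15 = -40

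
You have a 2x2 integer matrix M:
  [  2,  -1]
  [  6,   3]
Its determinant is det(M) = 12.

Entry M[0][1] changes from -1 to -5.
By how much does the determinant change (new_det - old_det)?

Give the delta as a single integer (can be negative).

Answer: 24

Derivation:
Cofactor C_01 = -6
Entry delta = -5 - -1 = -4
Det delta = entry_delta * cofactor = -4 * -6 = 24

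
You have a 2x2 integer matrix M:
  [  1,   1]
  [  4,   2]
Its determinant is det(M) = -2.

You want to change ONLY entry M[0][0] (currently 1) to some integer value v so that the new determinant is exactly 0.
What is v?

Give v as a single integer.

Answer: 2

Derivation:
det is linear in entry M[0][0]: det = old_det + (v - 1) * C_00
Cofactor C_00 = 2
Want det = 0: -2 + (v - 1) * 2 = 0
  (v - 1) = 2 / 2 = 1
  v = 1 + (1) = 2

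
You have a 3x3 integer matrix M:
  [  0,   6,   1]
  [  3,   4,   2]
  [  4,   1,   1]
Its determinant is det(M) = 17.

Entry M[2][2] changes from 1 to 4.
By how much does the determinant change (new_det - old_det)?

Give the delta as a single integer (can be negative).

Cofactor C_22 = -18
Entry delta = 4 - 1 = 3
Det delta = entry_delta * cofactor = 3 * -18 = -54

Answer: -54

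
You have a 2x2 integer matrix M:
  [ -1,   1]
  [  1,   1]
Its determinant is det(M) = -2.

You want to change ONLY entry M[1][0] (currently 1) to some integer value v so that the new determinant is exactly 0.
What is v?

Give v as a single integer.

Answer: -1

Derivation:
det is linear in entry M[1][0]: det = old_det + (v - 1) * C_10
Cofactor C_10 = -1
Want det = 0: -2 + (v - 1) * -1 = 0
  (v - 1) = 2 / -1 = -2
  v = 1 + (-2) = -1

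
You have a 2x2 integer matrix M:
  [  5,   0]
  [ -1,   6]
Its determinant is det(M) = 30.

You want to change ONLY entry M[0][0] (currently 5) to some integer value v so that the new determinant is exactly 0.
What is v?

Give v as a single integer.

det is linear in entry M[0][0]: det = old_det + (v - 5) * C_00
Cofactor C_00 = 6
Want det = 0: 30 + (v - 5) * 6 = 0
  (v - 5) = -30 / 6 = -5
  v = 5 + (-5) = 0

Answer: 0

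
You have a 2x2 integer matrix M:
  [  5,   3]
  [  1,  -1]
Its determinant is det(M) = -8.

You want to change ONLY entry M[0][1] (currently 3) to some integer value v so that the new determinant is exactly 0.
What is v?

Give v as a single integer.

Answer: -5

Derivation:
det is linear in entry M[0][1]: det = old_det + (v - 3) * C_01
Cofactor C_01 = -1
Want det = 0: -8 + (v - 3) * -1 = 0
  (v - 3) = 8 / -1 = -8
  v = 3 + (-8) = -5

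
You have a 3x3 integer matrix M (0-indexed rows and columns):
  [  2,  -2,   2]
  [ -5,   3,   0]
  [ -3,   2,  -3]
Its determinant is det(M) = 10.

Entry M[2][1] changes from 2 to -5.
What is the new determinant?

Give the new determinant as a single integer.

det is linear in row 2: changing M[2][1] by delta changes det by delta * cofactor(2,1).
Cofactor C_21 = (-1)^(2+1) * minor(2,1) = -10
Entry delta = -5 - 2 = -7
Det delta = -7 * -10 = 70
New det = 10 + 70 = 80

Answer: 80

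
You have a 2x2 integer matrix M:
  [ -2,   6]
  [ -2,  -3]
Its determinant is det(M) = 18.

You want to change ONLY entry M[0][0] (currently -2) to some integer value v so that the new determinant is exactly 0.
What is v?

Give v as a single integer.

det is linear in entry M[0][0]: det = old_det + (v - -2) * C_00
Cofactor C_00 = -3
Want det = 0: 18 + (v - -2) * -3 = 0
  (v - -2) = -18 / -3 = 6
  v = -2 + (6) = 4

Answer: 4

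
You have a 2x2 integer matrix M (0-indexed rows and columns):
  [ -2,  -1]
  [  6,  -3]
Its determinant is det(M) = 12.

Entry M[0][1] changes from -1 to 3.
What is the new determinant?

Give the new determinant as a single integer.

det is linear in row 0: changing M[0][1] by delta changes det by delta * cofactor(0,1).
Cofactor C_01 = (-1)^(0+1) * minor(0,1) = -6
Entry delta = 3 - -1 = 4
Det delta = 4 * -6 = -24
New det = 12 + -24 = -12

Answer: -12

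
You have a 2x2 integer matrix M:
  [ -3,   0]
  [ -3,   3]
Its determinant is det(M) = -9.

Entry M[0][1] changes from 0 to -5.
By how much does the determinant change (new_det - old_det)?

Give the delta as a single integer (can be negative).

Answer: -15

Derivation:
Cofactor C_01 = 3
Entry delta = -5 - 0 = -5
Det delta = entry_delta * cofactor = -5 * 3 = -15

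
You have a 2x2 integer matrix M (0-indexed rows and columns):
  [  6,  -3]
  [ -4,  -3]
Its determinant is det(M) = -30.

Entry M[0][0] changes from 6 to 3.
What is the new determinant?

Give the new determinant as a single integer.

Answer: -21

Derivation:
det is linear in row 0: changing M[0][0] by delta changes det by delta * cofactor(0,0).
Cofactor C_00 = (-1)^(0+0) * minor(0,0) = -3
Entry delta = 3 - 6 = -3
Det delta = -3 * -3 = 9
New det = -30 + 9 = -21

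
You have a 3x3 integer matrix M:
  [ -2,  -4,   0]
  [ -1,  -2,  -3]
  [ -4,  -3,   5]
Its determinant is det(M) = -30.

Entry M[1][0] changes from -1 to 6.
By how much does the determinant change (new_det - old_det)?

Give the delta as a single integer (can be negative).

Cofactor C_10 = 20
Entry delta = 6 - -1 = 7
Det delta = entry_delta * cofactor = 7 * 20 = 140

Answer: 140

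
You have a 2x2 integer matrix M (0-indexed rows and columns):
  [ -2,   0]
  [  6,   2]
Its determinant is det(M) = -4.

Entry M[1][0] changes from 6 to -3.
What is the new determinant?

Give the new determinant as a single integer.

Answer: -4

Derivation:
det is linear in row 1: changing M[1][0] by delta changes det by delta * cofactor(1,0).
Cofactor C_10 = (-1)^(1+0) * minor(1,0) = 0
Entry delta = -3 - 6 = -9
Det delta = -9 * 0 = 0
New det = -4 + 0 = -4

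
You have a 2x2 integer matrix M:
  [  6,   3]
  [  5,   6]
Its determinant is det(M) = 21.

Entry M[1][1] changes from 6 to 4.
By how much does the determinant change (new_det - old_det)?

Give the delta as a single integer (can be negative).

Cofactor C_11 = 6
Entry delta = 4 - 6 = -2
Det delta = entry_delta * cofactor = -2 * 6 = -12

Answer: -12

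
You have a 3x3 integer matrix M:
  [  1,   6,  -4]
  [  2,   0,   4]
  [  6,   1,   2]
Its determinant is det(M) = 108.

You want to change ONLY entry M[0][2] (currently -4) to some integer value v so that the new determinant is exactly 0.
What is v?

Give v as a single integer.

Answer: -58

Derivation:
det is linear in entry M[0][2]: det = old_det + (v - -4) * C_02
Cofactor C_02 = 2
Want det = 0: 108 + (v - -4) * 2 = 0
  (v - -4) = -108 / 2 = -54
  v = -4 + (-54) = -58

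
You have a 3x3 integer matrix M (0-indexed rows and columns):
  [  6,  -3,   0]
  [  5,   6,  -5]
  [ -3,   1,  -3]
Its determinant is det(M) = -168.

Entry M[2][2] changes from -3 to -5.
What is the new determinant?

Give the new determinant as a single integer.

Answer: -270

Derivation:
det is linear in row 2: changing M[2][2] by delta changes det by delta * cofactor(2,2).
Cofactor C_22 = (-1)^(2+2) * minor(2,2) = 51
Entry delta = -5 - -3 = -2
Det delta = -2 * 51 = -102
New det = -168 + -102 = -270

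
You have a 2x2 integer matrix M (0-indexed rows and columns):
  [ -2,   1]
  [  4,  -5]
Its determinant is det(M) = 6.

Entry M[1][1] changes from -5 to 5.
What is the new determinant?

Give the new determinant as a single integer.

Answer: -14

Derivation:
det is linear in row 1: changing M[1][1] by delta changes det by delta * cofactor(1,1).
Cofactor C_11 = (-1)^(1+1) * minor(1,1) = -2
Entry delta = 5 - -5 = 10
Det delta = 10 * -2 = -20
New det = 6 + -20 = -14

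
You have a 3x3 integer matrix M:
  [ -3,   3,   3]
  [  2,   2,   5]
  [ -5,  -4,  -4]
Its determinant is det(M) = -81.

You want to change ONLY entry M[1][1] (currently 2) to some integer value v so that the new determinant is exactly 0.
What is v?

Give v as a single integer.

det is linear in entry M[1][1]: det = old_det + (v - 2) * C_11
Cofactor C_11 = 27
Want det = 0: -81 + (v - 2) * 27 = 0
  (v - 2) = 81 / 27 = 3
  v = 2 + (3) = 5

Answer: 5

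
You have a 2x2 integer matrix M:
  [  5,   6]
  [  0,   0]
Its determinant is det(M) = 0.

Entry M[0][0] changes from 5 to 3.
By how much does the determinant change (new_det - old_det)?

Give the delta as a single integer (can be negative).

Answer: 0

Derivation:
Cofactor C_00 = 0
Entry delta = 3 - 5 = -2
Det delta = entry_delta * cofactor = -2 * 0 = 0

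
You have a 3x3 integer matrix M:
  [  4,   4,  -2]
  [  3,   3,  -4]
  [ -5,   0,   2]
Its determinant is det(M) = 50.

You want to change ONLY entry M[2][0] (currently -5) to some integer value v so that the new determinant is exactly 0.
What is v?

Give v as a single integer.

det is linear in entry M[2][0]: det = old_det + (v - -5) * C_20
Cofactor C_20 = -10
Want det = 0: 50 + (v - -5) * -10 = 0
  (v - -5) = -50 / -10 = 5
  v = -5 + (5) = 0

Answer: 0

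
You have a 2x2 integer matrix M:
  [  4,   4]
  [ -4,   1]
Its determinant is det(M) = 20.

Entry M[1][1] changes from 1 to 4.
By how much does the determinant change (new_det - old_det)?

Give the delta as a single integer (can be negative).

Answer: 12

Derivation:
Cofactor C_11 = 4
Entry delta = 4 - 1 = 3
Det delta = entry_delta * cofactor = 3 * 4 = 12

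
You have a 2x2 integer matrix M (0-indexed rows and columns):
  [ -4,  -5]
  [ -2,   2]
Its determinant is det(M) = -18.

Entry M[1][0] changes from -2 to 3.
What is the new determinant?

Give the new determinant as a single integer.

det is linear in row 1: changing M[1][0] by delta changes det by delta * cofactor(1,0).
Cofactor C_10 = (-1)^(1+0) * minor(1,0) = 5
Entry delta = 3 - -2 = 5
Det delta = 5 * 5 = 25
New det = -18 + 25 = 7

Answer: 7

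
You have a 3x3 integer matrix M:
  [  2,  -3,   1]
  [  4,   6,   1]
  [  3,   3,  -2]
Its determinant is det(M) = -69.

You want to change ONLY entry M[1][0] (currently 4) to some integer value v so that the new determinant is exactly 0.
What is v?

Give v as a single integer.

Answer: -19

Derivation:
det is linear in entry M[1][0]: det = old_det + (v - 4) * C_10
Cofactor C_10 = -3
Want det = 0: -69 + (v - 4) * -3 = 0
  (v - 4) = 69 / -3 = -23
  v = 4 + (-23) = -19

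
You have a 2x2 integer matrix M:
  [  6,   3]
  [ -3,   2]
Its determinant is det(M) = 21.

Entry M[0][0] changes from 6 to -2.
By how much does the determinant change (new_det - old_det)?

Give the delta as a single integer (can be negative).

Answer: -16

Derivation:
Cofactor C_00 = 2
Entry delta = -2 - 6 = -8
Det delta = entry_delta * cofactor = -8 * 2 = -16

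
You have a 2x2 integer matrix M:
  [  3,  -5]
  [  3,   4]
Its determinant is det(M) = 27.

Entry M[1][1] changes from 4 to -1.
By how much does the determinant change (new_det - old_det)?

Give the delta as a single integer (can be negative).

Answer: -15

Derivation:
Cofactor C_11 = 3
Entry delta = -1 - 4 = -5
Det delta = entry_delta * cofactor = -5 * 3 = -15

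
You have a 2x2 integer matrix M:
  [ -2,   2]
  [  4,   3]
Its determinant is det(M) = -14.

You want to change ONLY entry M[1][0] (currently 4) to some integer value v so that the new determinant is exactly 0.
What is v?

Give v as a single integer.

det is linear in entry M[1][0]: det = old_det + (v - 4) * C_10
Cofactor C_10 = -2
Want det = 0: -14 + (v - 4) * -2 = 0
  (v - 4) = 14 / -2 = -7
  v = 4 + (-7) = -3

Answer: -3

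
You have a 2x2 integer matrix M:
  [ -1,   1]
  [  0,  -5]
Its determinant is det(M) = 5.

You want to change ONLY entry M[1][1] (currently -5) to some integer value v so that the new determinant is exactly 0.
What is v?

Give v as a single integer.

Answer: 0

Derivation:
det is linear in entry M[1][1]: det = old_det + (v - -5) * C_11
Cofactor C_11 = -1
Want det = 0: 5 + (v - -5) * -1 = 0
  (v - -5) = -5 / -1 = 5
  v = -5 + (5) = 0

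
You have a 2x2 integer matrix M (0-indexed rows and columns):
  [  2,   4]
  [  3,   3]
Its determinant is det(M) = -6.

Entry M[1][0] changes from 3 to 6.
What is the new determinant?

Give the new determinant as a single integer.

Answer: -18

Derivation:
det is linear in row 1: changing M[1][0] by delta changes det by delta * cofactor(1,0).
Cofactor C_10 = (-1)^(1+0) * minor(1,0) = -4
Entry delta = 6 - 3 = 3
Det delta = 3 * -4 = -12
New det = -6 + -12 = -18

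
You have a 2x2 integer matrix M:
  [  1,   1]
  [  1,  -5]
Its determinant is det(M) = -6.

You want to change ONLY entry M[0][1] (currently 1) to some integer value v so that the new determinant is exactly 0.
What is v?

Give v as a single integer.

Answer: -5

Derivation:
det is linear in entry M[0][1]: det = old_det + (v - 1) * C_01
Cofactor C_01 = -1
Want det = 0: -6 + (v - 1) * -1 = 0
  (v - 1) = 6 / -1 = -6
  v = 1 + (-6) = -5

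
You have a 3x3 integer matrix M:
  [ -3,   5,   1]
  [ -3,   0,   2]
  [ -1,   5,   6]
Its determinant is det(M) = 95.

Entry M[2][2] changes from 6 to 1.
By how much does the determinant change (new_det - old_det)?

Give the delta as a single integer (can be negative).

Answer: -75

Derivation:
Cofactor C_22 = 15
Entry delta = 1 - 6 = -5
Det delta = entry_delta * cofactor = -5 * 15 = -75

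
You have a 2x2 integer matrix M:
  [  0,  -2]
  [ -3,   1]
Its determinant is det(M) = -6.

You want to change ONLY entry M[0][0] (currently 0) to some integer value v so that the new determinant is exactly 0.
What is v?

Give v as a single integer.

det is linear in entry M[0][0]: det = old_det + (v - 0) * C_00
Cofactor C_00 = 1
Want det = 0: -6 + (v - 0) * 1 = 0
  (v - 0) = 6 / 1 = 6
  v = 0 + (6) = 6

Answer: 6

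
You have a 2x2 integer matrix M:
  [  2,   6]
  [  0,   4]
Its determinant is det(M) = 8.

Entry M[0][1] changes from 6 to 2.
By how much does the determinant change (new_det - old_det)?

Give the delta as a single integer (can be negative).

Answer: 0

Derivation:
Cofactor C_01 = 0
Entry delta = 2 - 6 = -4
Det delta = entry_delta * cofactor = -4 * 0 = 0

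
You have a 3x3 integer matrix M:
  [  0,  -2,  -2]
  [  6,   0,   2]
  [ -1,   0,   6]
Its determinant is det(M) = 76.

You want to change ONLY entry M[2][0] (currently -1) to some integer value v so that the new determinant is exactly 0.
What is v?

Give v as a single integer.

Answer: 18

Derivation:
det is linear in entry M[2][0]: det = old_det + (v - -1) * C_20
Cofactor C_20 = -4
Want det = 0: 76 + (v - -1) * -4 = 0
  (v - -1) = -76 / -4 = 19
  v = -1 + (19) = 18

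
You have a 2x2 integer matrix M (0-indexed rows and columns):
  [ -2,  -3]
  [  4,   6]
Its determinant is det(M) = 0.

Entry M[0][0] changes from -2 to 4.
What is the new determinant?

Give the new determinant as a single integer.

Answer: 36

Derivation:
det is linear in row 0: changing M[0][0] by delta changes det by delta * cofactor(0,0).
Cofactor C_00 = (-1)^(0+0) * minor(0,0) = 6
Entry delta = 4 - -2 = 6
Det delta = 6 * 6 = 36
New det = 0 + 36 = 36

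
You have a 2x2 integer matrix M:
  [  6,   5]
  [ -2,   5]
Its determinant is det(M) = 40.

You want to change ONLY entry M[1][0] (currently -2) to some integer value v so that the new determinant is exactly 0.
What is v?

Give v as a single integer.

det is linear in entry M[1][0]: det = old_det + (v - -2) * C_10
Cofactor C_10 = -5
Want det = 0: 40 + (v - -2) * -5 = 0
  (v - -2) = -40 / -5 = 8
  v = -2 + (8) = 6

Answer: 6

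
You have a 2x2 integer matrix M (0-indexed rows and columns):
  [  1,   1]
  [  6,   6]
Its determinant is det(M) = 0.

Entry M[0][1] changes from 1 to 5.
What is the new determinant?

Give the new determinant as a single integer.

Answer: -24

Derivation:
det is linear in row 0: changing M[0][1] by delta changes det by delta * cofactor(0,1).
Cofactor C_01 = (-1)^(0+1) * minor(0,1) = -6
Entry delta = 5 - 1 = 4
Det delta = 4 * -6 = -24
New det = 0 + -24 = -24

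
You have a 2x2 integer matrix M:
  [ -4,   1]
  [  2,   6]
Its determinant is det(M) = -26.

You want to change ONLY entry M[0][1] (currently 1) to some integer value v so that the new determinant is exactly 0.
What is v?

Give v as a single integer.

Answer: -12

Derivation:
det is linear in entry M[0][1]: det = old_det + (v - 1) * C_01
Cofactor C_01 = -2
Want det = 0: -26 + (v - 1) * -2 = 0
  (v - 1) = 26 / -2 = -13
  v = 1 + (-13) = -12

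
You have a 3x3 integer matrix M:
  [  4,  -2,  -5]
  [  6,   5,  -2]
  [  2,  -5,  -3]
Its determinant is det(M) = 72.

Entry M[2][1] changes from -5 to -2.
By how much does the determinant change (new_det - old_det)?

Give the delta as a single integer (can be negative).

Answer: -66

Derivation:
Cofactor C_21 = -22
Entry delta = -2 - -5 = 3
Det delta = entry_delta * cofactor = 3 * -22 = -66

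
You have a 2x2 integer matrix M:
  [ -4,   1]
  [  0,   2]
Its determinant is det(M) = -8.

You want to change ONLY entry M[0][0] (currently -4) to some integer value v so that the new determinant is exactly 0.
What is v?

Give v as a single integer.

Answer: 0

Derivation:
det is linear in entry M[0][0]: det = old_det + (v - -4) * C_00
Cofactor C_00 = 2
Want det = 0: -8 + (v - -4) * 2 = 0
  (v - -4) = 8 / 2 = 4
  v = -4 + (4) = 0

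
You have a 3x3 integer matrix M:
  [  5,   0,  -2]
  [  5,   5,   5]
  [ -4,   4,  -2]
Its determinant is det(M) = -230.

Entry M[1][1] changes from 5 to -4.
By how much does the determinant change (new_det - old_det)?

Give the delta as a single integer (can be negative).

Cofactor C_11 = -18
Entry delta = -4 - 5 = -9
Det delta = entry_delta * cofactor = -9 * -18 = 162

Answer: 162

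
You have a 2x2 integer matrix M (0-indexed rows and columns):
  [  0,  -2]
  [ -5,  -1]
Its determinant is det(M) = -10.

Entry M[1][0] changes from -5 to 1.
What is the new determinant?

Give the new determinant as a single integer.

Answer: 2

Derivation:
det is linear in row 1: changing M[1][0] by delta changes det by delta * cofactor(1,0).
Cofactor C_10 = (-1)^(1+0) * minor(1,0) = 2
Entry delta = 1 - -5 = 6
Det delta = 6 * 2 = 12
New det = -10 + 12 = 2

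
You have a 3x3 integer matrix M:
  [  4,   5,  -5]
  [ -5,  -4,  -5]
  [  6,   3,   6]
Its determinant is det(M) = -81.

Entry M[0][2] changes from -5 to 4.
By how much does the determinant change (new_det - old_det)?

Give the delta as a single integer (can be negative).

Cofactor C_02 = 9
Entry delta = 4 - -5 = 9
Det delta = entry_delta * cofactor = 9 * 9 = 81

Answer: 81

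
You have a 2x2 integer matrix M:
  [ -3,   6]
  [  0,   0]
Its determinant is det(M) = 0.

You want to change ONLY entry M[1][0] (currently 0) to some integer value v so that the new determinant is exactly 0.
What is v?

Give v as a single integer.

Answer: 0

Derivation:
det is linear in entry M[1][0]: det = old_det + (v - 0) * C_10
Cofactor C_10 = -6
Want det = 0: 0 + (v - 0) * -6 = 0
  (v - 0) = 0 / -6 = 0
  v = 0 + (0) = 0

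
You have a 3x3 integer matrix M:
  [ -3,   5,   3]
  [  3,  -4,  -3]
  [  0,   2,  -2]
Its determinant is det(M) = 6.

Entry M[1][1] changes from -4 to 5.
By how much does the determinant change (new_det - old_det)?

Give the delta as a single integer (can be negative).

Cofactor C_11 = 6
Entry delta = 5 - -4 = 9
Det delta = entry_delta * cofactor = 9 * 6 = 54

Answer: 54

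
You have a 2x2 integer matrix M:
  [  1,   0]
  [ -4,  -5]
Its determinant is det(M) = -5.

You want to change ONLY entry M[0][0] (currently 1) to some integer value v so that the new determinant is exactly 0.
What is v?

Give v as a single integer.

det is linear in entry M[0][0]: det = old_det + (v - 1) * C_00
Cofactor C_00 = -5
Want det = 0: -5 + (v - 1) * -5 = 0
  (v - 1) = 5 / -5 = -1
  v = 1 + (-1) = 0

Answer: 0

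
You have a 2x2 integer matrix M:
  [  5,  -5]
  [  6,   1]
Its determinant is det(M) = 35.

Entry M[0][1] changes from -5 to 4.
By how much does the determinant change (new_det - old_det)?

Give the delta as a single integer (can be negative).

Cofactor C_01 = -6
Entry delta = 4 - -5 = 9
Det delta = entry_delta * cofactor = 9 * -6 = -54

Answer: -54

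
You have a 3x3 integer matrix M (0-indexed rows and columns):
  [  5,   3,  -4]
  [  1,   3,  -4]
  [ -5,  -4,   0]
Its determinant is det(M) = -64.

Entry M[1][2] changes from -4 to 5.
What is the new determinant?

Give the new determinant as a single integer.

det is linear in row 1: changing M[1][2] by delta changes det by delta * cofactor(1,2).
Cofactor C_12 = (-1)^(1+2) * minor(1,2) = 5
Entry delta = 5 - -4 = 9
Det delta = 9 * 5 = 45
New det = -64 + 45 = -19

Answer: -19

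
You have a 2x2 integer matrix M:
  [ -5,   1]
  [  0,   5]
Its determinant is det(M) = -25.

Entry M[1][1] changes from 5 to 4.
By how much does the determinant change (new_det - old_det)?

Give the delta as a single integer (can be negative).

Answer: 5

Derivation:
Cofactor C_11 = -5
Entry delta = 4 - 5 = -1
Det delta = entry_delta * cofactor = -1 * -5 = 5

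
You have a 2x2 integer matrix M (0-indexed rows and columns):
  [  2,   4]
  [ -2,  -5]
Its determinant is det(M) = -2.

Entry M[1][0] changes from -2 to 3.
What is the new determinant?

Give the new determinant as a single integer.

det is linear in row 1: changing M[1][0] by delta changes det by delta * cofactor(1,0).
Cofactor C_10 = (-1)^(1+0) * minor(1,0) = -4
Entry delta = 3 - -2 = 5
Det delta = 5 * -4 = -20
New det = -2 + -20 = -22

Answer: -22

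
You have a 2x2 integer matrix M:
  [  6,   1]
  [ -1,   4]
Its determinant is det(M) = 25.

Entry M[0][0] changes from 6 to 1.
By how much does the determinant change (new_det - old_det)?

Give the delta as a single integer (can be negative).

Answer: -20

Derivation:
Cofactor C_00 = 4
Entry delta = 1 - 6 = -5
Det delta = entry_delta * cofactor = -5 * 4 = -20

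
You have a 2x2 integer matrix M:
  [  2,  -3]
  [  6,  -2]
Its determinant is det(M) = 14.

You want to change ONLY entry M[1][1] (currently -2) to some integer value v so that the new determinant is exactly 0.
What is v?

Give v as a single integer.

Answer: -9

Derivation:
det is linear in entry M[1][1]: det = old_det + (v - -2) * C_11
Cofactor C_11 = 2
Want det = 0: 14 + (v - -2) * 2 = 0
  (v - -2) = -14 / 2 = -7
  v = -2 + (-7) = -9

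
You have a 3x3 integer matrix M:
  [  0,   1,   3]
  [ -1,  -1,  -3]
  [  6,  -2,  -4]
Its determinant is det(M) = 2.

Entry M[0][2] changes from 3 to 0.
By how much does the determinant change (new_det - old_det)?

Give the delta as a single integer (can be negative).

Cofactor C_02 = 8
Entry delta = 0 - 3 = -3
Det delta = entry_delta * cofactor = -3 * 8 = -24

Answer: -24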